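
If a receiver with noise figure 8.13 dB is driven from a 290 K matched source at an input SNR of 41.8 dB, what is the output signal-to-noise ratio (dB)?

By definition F = SNR_in/SNR_out, so in dB: SNR_out = SNR_in − NF
SNR_out = 41.8 − 8.13 = 33.67 dB

33.67 dB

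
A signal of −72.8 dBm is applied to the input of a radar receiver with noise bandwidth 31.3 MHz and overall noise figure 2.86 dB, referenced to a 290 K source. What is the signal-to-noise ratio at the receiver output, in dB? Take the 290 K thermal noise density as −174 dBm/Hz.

23.4 dB

Noise floor: N = −174 + 10 log₁₀(B) + NF
10 log₁₀(3.13×10⁷) = 74.96 dB
N = −174 + 74.96 + 2.86 = −96.18 dBm
SNR = P_sig − N = −72.8 − (−96.18) = 23.38 dB → 23.4 dB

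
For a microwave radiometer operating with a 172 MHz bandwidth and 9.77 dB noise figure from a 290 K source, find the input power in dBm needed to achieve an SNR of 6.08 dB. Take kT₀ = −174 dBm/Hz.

Sensitivity = −174 + 10 log₁₀(B) + NF + SNR_min
= −174 + 82.36 + 9.77 + 6.08
= −75.79 dBm → −75.8 dBm

−75.8 dBm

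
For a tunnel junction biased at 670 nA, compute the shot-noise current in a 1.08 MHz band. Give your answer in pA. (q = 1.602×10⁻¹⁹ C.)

I_n = √(2qI·B)
2qI·B = 2 × 1.602×10⁻¹⁹ × 6.70×10⁻⁷ × 1.08×10⁶ = 2.32×10⁻¹⁹ A²
I_n = √(2.32×10⁻¹⁹) = 4.81×10⁻¹⁰ A = 481 pA

481 pA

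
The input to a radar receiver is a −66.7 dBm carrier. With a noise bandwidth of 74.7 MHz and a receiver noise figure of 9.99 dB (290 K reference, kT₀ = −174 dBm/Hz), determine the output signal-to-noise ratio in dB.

18.6 dB

Noise floor: N = −174 + 10 log₁₀(B) + NF
10 log₁₀(7.47×10⁷) = 78.73 dB
N = −174 + 78.73 + 9.99 = −85.28 dBm
SNR = P_sig − N = −66.7 − (−85.28) = 18.58 dB → 18.6 dB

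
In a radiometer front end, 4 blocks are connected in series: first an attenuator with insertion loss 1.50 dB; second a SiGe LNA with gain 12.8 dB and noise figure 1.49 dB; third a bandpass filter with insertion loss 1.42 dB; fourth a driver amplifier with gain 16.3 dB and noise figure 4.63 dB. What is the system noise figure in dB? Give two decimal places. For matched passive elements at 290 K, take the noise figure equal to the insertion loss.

Convert to linear (a loss of L dB is a gain of −L dB): F_i = 10^(NF_i/10), G_i = 10^(G_i,dB/10)
  Stage 1: F_1 = 10^(1.50/10) = 1.413, G_1 = 10^(−1.50/10) = 0.7079
  Stage 2: F_2 = 10^(1.49/10) = 1.409, G_2 = 10^(12.8/10) = 19.05
  Stage 3: F_3 = 10^(1.42/10) = 1.387, G_3 = 10^(−1.42/10) = 0.7211
  Stage 4: F_4 = 10^(4.63/10) = 2.904, G_4 = 10^(16.3/10) = 42.66
Friis cascade:
  F = 1.413 + (1.409 − 1)/0.7079 + (1.387 − 1)/13.49 + (2.904 − 1)/9.727 = 2.215
NF = 10 log₁₀(2.215) = 3.45 dB

3.45 dB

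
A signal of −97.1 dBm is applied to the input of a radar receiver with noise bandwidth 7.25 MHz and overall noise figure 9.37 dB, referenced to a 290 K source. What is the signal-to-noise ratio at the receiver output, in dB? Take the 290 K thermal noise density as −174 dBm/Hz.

−1.1 dB

Noise floor: N = −174 + 10 log₁₀(B) + NF
10 log₁₀(7.25×10⁶) = 68.6 dB
N = −174 + 68.6 + 9.37 = −96.03 dBm
SNR = P_sig − N = −97.1 − (−96.03) = −1.07 dB → −1.1 dB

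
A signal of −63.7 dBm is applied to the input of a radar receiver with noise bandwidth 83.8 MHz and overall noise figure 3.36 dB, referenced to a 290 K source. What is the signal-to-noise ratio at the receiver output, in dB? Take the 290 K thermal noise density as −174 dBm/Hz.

Noise floor: N = −174 + 10 log₁₀(B) + NF
10 log₁₀(8.38×10⁷) = 79.23 dB
N = −174 + 79.23 + 3.36 = −91.41 dBm
SNR = P_sig − N = −63.7 − (−91.41) = 27.71 dB → 27.7 dB

27.7 dB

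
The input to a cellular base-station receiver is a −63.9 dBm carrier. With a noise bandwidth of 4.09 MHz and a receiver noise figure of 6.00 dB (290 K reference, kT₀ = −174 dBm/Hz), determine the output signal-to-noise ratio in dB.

38.0 dB

Noise floor: N = −174 + 10 log₁₀(B) + NF
10 log₁₀(4.09×10⁶) = 66.12 dB
N = −174 + 66.12 + 6.00 = −101.88 dBm
SNR = P_sig − N = −63.9 − (−101.88) = 37.98 dB → 38.0 dB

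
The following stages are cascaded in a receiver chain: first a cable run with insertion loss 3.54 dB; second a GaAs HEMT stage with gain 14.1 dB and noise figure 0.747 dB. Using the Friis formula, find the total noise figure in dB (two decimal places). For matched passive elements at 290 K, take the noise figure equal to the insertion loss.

4.29 dB

Convert to linear (a loss of L dB is a gain of −L dB): F_i = 10^(NF_i/10), G_i = 10^(G_i,dB/10)
  Stage 1: F_1 = 10^(3.54/10) = 2.259, G_1 = 10^(−3.54/10) = 0.4426
  Stage 2: F_2 = 10^(0.747/10) = 1.188, G_2 = 10^(14.1/10) = 25.70
Friis cascade:
  F = 2.259 + (1.188 − 1)/0.4426 = 2.683
NF = 10 log₁₀(2.683) = 4.29 dB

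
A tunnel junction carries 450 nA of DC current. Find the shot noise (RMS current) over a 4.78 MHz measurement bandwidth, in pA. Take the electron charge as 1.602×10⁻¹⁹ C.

I_n = √(2qI·B)
2qI·B = 2 × 1.602×10⁻¹⁹ × 4.50×10⁻⁷ × 4.78×10⁶ = 6.89×10⁻¹⁹ A²
I_n = √(6.89×10⁻¹⁹) = 8.30×10⁻¹⁰ A = 830 pA

830 pA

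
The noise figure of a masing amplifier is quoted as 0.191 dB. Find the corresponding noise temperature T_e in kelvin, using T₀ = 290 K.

13.0 K

F = 10^(0.191/10) = 1.04496
T_e = (F − 1)·T₀ = (1.04496 − 1) × 290 = 13.0 K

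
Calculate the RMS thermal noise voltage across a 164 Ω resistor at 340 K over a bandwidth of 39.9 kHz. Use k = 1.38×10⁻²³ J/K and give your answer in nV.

V_n = √(4kTRB)
4kTRB = 4 × 1.38×10⁻²³ × 340 × 1.64×10² × 3.99×10⁴ = 1.23×10⁻¹³ V²
V_n = √(1.23×10⁻¹³) = 3.50×10⁻⁷ V = 350 nV

350 nV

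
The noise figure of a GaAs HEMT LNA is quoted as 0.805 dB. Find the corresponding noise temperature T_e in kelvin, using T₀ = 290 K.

59.1 K

F = 10^(0.805/10) = 1.20365
T_e = (F − 1)·T₀ = (1.20365 − 1) × 290 = 59.1 K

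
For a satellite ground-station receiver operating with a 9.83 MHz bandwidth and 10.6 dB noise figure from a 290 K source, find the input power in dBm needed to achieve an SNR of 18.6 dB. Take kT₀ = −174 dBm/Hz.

−74.9 dBm

Sensitivity = −174 + 10 log₁₀(B) + NF + SNR_min
= −174 + 69.93 + 10.6 + 18.6
= −74.87 dBm → −74.9 dBm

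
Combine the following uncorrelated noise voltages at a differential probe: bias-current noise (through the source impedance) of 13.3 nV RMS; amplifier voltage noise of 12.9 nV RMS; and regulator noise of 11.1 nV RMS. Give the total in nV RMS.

21.6 nV

Uncorrelated sources add in power (mean-square): V_tot = √(ΣV_i²)
V_tot = √[(1.33×10⁻⁸)² + (1.29×10⁻⁸)² + (1.11×10⁻⁸)²] = 2.16×10⁻⁸ V = 21.6 nV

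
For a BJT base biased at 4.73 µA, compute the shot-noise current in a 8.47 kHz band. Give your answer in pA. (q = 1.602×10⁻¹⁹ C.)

113 pA

I_n = √(2qI·B)
2qI·B = 2 × 1.602×10⁻¹⁹ × 4.73×10⁻⁶ × 8.47×10³ = 1.28×10⁻²⁰ A²
I_n = √(1.28×10⁻²⁰) = 1.13×10⁻¹⁰ A = 113 pA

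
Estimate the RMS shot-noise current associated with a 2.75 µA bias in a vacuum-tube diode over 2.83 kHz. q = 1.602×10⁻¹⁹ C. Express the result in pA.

49.9 pA

I_n = √(2qI·B)
2qI·B = 2 × 1.602×10⁻¹⁹ × 2.75×10⁻⁶ × 2.83×10³ = 2.49×10⁻²¹ A²
I_n = √(2.49×10⁻²¹) = 4.99×10⁻¹¹ A = 49.9 pA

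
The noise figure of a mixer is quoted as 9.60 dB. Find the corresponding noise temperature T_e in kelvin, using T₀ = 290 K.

2355 K

F = 10^(9.60/10) = 9.12011
T_e = (F − 1)·T₀ = (9.12011 − 1) × 290 = 2355 K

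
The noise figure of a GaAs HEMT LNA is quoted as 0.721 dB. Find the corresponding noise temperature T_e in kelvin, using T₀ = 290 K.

52.4 K

F = 10^(0.721/10) = 1.18059
T_e = (F − 1)·T₀ = (1.18059 − 1) × 290 = 52.4 K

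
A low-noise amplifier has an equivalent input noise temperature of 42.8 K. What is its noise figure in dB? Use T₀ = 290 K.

F = 1 + T_e/T₀ = 1 + 42.8/290 = 1.14759
NF = 10 log₁₀(1.14759) = 0.598 dB

0.598 dB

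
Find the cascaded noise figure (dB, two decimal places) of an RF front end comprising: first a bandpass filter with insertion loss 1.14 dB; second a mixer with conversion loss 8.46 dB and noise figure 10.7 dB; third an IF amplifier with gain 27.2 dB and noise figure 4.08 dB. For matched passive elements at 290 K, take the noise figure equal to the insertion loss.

14.70 dB

Convert to linear (a loss of L dB is a gain of −L dB): F_i = 10^(NF_i/10), G_i = 10^(G_i,dB/10)
  Stage 1: F_1 = 10^(1.14/10) = 1.300, G_1 = 10^(−1.14/10) = 0.7691
  Stage 2: F_2 = 10^(10.7/10) = 11.75, G_2 = 10^(−8.46/10) = 0.1426
  Stage 3: F_3 = 10^(4.08/10) = 2.559, G_3 = 10^(27.2/10) = 524.8
Friis cascade:
  F = 1.300 + (11.75 − 1)/0.7691 + (2.559 − 1)/0.1096 = 29.49
NF = 10 log₁₀(29.49) = 14.70 dB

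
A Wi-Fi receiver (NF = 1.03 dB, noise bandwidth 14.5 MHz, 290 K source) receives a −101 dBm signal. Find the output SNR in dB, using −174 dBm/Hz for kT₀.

0.4 dB

Noise floor: N = −174 + 10 log₁₀(B) + NF
10 log₁₀(1.45×10⁷) = 71.61 dB
N = −174 + 71.61 + 1.03 = −101.36 dBm
SNR = P_sig − N = −101 − (−101.36) = 0.36 dB → 0.4 dB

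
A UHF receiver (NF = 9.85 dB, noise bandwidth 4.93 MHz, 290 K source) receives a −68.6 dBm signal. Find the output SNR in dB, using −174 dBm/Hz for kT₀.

Noise floor: N = −174 + 10 log₁₀(B) + NF
10 log₁₀(4.93×10⁶) = 66.93 dB
N = −174 + 66.93 + 9.85 = −97.22 dBm
SNR = P_sig − N = −68.6 − (−97.22) = 28.62 dB → 28.6 dB

28.6 dB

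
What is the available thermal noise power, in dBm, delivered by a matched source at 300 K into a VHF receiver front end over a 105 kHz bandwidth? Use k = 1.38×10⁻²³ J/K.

P_n = kTB = 1.38×10⁻²³ × 300 × 1.05×10⁵ = 4.35×10⁻¹⁶ W
In dBm: 10 log₁₀(4.35×10⁻¹⁶ / 10⁻³) = −123.6 dBm

−123.6 dBm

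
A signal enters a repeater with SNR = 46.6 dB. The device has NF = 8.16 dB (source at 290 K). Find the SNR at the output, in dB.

By definition F = SNR_in/SNR_out, so in dB: SNR_out = SNR_in − NF
SNR_out = 46.6 − 8.16 = 38.44 dB

38.44 dB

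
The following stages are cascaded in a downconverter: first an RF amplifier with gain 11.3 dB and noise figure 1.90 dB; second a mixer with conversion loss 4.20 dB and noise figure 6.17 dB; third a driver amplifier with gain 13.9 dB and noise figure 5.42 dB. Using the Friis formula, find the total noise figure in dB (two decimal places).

3.55 dB

Convert to linear (a loss of L dB is a gain of −L dB): F_i = 10^(NF_i/10), G_i = 10^(G_i,dB/10)
  Stage 1: F_1 = 10^(1.90/10) = 1.549, G_1 = 10^(11.3/10) = 13.49
  Stage 2: F_2 = 10^(6.17/10) = 4.140, G_2 = 10^(−4.20/10) = 0.3802
  Stage 3: F_3 = 10^(5.42/10) = 3.483, G_3 = 10^(13.9/10) = 24.55
Friis cascade:
  F = 1.549 + (4.140 − 1)/13.49 + (3.483 − 1)/5.129 = 2.266
NF = 10 log₁₀(2.266) = 3.55 dB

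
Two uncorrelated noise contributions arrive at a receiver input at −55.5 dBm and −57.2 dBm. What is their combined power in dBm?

−53.3 dBm

Convert to linear, add, convert back:
P₁ = 2.82×10⁻⁹ W, P₂ = 1.91×10⁻⁹ W
P_tot = 4.72×10⁻⁹ W → 10 log₁₀(P_tot / 10⁻³) = −53.3 dBm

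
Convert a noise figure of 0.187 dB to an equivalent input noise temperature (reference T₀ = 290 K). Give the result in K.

F = 10^(0.187/10) = 1.044
T_e = (F − 1)·T₀ = (1.044 − 1) × 290 = 12.8 K

12.8 K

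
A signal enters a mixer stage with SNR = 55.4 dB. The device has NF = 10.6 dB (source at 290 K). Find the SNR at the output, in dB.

By definition F = SNR_in/SNR_out, so in dB: SNR_out = SNR_in − NF
SNR_out = 55.4 − 10.6 = 44.8 dB

44.8 dB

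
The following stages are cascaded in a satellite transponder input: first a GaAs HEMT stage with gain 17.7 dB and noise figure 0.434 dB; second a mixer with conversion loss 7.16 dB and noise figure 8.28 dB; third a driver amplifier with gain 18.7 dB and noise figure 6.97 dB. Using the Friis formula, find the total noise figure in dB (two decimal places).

Convert to linear (a loss of L dB is a gain of −L dB): F_i = 10^(NF_i/10), G_i = 10^(G_i,dB/10)
  Stage 1: F_1 = 10^(0.434/10) = 1.105, G_1 = 10^(17.7/10) = 58.88
  Stage 2: F_2 = 10^(8.28/10) = 6.730, G_2 = 10^(−7.16/10) = 0.1923
  Stage 3: F_3 = 10^(6.97/10) = 4.977, G_3 = 10^(18.7/10) = 74.13
Friis cascade:
  F = 1.105 + (6.730 − 1)/58.88 + (4.977 − 1)/11.32 = 1.554
NF = 10 log₁₀(1.554) = 1.91 dB

1.91 dB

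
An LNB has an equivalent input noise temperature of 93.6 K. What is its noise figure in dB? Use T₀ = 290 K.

1.21 dB

F = 1 + T_e/T₀ = 1 + 93.6/290 = 1.32276
NF = 10 log₁₀(1.32276) = 1.21 dB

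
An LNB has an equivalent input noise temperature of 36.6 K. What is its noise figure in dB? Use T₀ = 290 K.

0.516 dB

F = 1 + T_e/T₀ = 1 + 36.6/290 = 1.12621
NF = 10 log₁₀(1.12621) = 0.516 dB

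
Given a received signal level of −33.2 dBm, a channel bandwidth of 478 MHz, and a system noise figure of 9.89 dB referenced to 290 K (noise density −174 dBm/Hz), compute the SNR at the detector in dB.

44.1 dB

Noise floor: N = −174 + 10 log₁₀(B) + NF
10 log₁₀(4.78×10⁸) = 86.79 dB
N = −174 + 86.79 + 9.89 = −77.32 dBm
SNR = P_sig − N = −33.2 − (−77.32) = 44.12 dB → 44.1 dB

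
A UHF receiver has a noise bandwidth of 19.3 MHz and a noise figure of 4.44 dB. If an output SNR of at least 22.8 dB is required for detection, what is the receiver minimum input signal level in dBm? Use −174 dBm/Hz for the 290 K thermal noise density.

Sensitivity = −174 + 10 log₁₀(B) + NF + SNR_min
= −174 + 72.86 + 4.44 + 22.8
= −73.90 dBm → −73.9 dBm

−73.9 dBm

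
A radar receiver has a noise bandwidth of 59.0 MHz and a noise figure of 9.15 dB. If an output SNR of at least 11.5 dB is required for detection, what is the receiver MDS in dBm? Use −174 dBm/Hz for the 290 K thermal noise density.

Sensitivity = −174 + 10 log₁₀(B) + NF + SNR_min
= −174 + 77.71 + 9.15 + 11.5
= −75.64 dBm → −75.6 dBm

−75.6 dBm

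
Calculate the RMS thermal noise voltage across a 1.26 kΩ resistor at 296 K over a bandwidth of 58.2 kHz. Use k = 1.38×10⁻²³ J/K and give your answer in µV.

1.09 µV

V_n = √(4kTRB)
4kTRB = 4 × 1.38×10⁻²³ × 296 × 1.26×10³ × 5.82×10⁴ = 1.20×10⁻¹² V²
V_n = √(1.20×10⁻¹²) = 1.09×10⁻⁶ V = 1.09 µV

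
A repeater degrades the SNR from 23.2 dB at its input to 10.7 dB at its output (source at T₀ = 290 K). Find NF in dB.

NF (dB) = SNR_in(dB) − SNR_out(dB) when the source is at T₀
NF = 23.2 − 10.7 = 12.5 dB

12.5 dB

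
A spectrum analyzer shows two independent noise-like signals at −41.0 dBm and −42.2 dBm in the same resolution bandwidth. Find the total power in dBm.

−38.5 dBm

Convert to linear, add, convert back:
P₁ = 7.94×10⁻⁸ W, P₂ = 6.03×10⁻⁸ W
P_tot = 1.40×10⁻⁷ W → 10 log₁₀(P_tot / 10⁻³) = −38.5 dBm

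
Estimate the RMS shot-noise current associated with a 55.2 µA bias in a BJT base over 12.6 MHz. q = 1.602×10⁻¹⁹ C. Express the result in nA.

I_n = √(2qI·B)
2qI·B = 2 × 1.602×10⁻¹⁹ × 5.52×10⁻⁵ × 1.26×10⁷ = 2.23×10⁻¹⁶ A²
I_n = √(2.23×10⁻¹⁶) = 1.49×10⁻⁸ A = 14.9 nA

14.9 nA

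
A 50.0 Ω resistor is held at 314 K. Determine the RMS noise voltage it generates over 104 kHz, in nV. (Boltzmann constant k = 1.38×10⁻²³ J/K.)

300 nV

V_n = √(4kTRB)
4kTRB = 4 × 1.38×10⁻²³ × 314 × 5.00×10¹ × 1.04×10⁵ = 9.01×10⁻¹⁴ V²
V_n = √(9.01×10⁻¹⁴) = 3.00×10⁻⁷ V = 300 nV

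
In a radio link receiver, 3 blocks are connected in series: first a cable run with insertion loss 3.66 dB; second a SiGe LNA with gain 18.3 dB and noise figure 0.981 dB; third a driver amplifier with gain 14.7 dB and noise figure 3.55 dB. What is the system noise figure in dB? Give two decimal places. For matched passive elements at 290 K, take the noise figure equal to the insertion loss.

4.71 dB

Convert to linear (a loss of L dB is a gain of −L dB): F_i = 10^(NF_i/10), G_i = 10^(G_i,dB/10)
  Stage 1: F_1 = 10^(3.66/10) = 2.323, G_1 = 10^(−3.66/10) = 0.4305
  Stage 2: F_2 = 10^(0.981/10) = 1.253, G_2 = 10^(18.3/10) = 67.61
  Stage 3: F_3 = 10^(3.55/10) = 2.265, G_3 = 10^(14.7/10) = 29.51
Friis cascade:
  F = 2.323 + (1.253 − 1)/0.4305 + (2.265 − 1)/29.11 = 2.955
NF = 10 log₁₀(2.955) = 4.71 dB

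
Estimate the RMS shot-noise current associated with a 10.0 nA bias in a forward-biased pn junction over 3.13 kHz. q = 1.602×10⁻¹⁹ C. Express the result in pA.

3.17 pA

I_n = √(2qI·B)
2qI·B = 2 × 1.602×10⁻¹⁹ × 1.00×10⁻⁸ × 3.13×10³ = 1.00×10⁻²³ A²
I_n = √(1.00×10⁻²³) = 3.17×10⁻¹² A = 3.17 pA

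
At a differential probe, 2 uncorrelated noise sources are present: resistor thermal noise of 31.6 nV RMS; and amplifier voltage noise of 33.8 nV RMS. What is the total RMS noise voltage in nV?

46.3 nV

Uncorrelated sources add in power (mean-square): V_tot = √(ΣV_i²)
V_tot = √[(3.16×10⁻⁸)² + (3.38×10⁻⁸)²] = 4.63×10⁻⁸ V = 46.3 nV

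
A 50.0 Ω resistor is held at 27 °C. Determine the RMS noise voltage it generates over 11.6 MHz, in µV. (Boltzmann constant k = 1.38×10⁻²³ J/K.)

T = 27 °C + 273.15 = 300.15 K
V_n = √(4kTRB)
4kTRB = 4 × 1.38×10⁻²³ × 300.15 × 5.00×10¹ × 1.16×10⁷ = 9.61×10⁻¹² V²
V_n = √(9.61×10⁻¹²) = 3.10×10⁻⁶ V = 3.10 µV

3.10 µV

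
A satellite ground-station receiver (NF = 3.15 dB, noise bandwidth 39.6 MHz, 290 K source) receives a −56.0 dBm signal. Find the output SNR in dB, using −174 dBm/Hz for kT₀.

Noise floor: N = −174 + 10 log₁₀(B) + NF
10 log₁₀(3.96×10⁷) = 75.98 dB
N = −174 + 75.98 + 3.15 = −94.87 dBm
SNR = P_sig − N = −56.0 − (−94.87) = 38.87 dB → 38.9 dB

38.9 dB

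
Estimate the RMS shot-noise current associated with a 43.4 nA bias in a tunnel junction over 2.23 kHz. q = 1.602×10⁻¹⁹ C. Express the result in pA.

5.57 pA

I_n = √(2qI·B)
2qI·B = 2 × 1.602×10⁻¹⁹ × 4.34×10⁻⁸ × 2.23×10³ = 3.10×10⁻²³ A²
I_n = √(3.10×10⁻²³) = 5.57×10⁻¹² A = 5.57 pA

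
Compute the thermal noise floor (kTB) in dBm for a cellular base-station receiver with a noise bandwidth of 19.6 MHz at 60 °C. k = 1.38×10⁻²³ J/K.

T = 60 °C + 273.15 = 333.15 K
P_n = kTB = 1.38×10⁻²³ × 333.15 × 1.96×10⁷ = 9.01×10⁻¹⁴ W
In dBm: 10 log₁₀(9.01×10⁻¹⁴ / 10⁻³) = −100.5 dBm

−100.5 dBm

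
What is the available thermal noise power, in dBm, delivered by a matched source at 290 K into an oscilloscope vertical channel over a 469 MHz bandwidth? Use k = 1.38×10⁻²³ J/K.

P_n = kTB = 1.38×10⁻²³ × 290 × 4.69×10⁸ = 1.88×10⁻¹² W
In dBm: 10 log₁₀(1.88×10⁻¹² / 10⁻³) = −87.3 dBm

−87.3 dBm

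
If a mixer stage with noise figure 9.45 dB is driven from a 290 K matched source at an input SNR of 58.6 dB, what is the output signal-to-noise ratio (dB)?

49.15 dB

By definition F = SNR_in/SNR_out, so in dB: SNR_out = SNR_in − NF
SNR_out = 58.6 − 9.45 = 49.15 dB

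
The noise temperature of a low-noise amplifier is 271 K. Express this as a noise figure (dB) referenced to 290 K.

2.87 dB

F = 1 + T_e/T₀ = 1 + 271/290 = 1.93448
NF = 10 log₁₀(1.93448) = 2.87 dB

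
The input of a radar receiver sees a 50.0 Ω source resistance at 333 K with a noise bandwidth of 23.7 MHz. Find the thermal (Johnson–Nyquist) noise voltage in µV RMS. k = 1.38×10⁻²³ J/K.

4.67 µV

V_n = √(4kTRB)
4kTRB = 4 × 1.38×10⁻²³ × 333 × 5.00×10¹ × 2.37×10⁷ = 2.18×10⁻¹¹ V²
V_n = √(2.18×10⁻¹¹) = 4.67×10⁻⁶ V = 4.67 µV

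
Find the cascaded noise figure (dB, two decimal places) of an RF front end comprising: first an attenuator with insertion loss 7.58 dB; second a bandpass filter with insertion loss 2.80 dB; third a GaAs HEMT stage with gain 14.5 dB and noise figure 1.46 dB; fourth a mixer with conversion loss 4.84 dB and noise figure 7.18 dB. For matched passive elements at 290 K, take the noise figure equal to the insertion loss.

12.28 dB

Convert to linear (a loss of L dB is a gain of −L dB): F_i = 10^(NF_i/10), G_i = 10^(G_i,dB/10)
  Stage 1: F_1 = 10^(7.58/10) = 5.728, G_1 = 10^(−7.58/10) = 0.1746
  Stage 2: F_2 = 10^(2.80/10) = 1.905, G_2 = 10^(−2.80/10) = 0.5248
  Stage 3: F_3 = 10^(1.46/10) = 1.400, G_3 = 10^(14.5/10) = 28.18
  Stage 4: F_4 = 10^(7.18/10) = 5.224, G_4 = 10^(−4.84/10) = 0.3281
Friis cascade:
  F = 5.728 + (1.905 − 1)/0.1746 + (1.400 − 1)/0.09162 + (5.224 − 1)/2.582 = 16.91
NF = 10 log₁₀(16.91) = 12.28 dB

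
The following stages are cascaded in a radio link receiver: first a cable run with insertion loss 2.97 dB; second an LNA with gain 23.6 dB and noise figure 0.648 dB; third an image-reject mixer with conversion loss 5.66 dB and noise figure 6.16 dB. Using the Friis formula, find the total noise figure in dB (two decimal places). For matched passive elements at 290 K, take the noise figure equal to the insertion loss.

3.67 dB

Convert to linear (a loss of L dB is a gain of −L dB): F_i = 10^(NF_i/10), G_i = 10^(G_i,dB/10)
  Stage 1: F_1 = 10^(2.97/10) = 1.982, G_1 = 10^(−2.97/10) = 0.5047
  Stage 2: F_2 = 10^(0.648/10) = 1.161, G_2 = 10^(23.6/10) = 229.1
  Stage 3: F_3 = 10^(6.16/10) = 4.130, G_3 = 10^(−5.66/10) = 0.2716
Friis cascade:
  F = 1.982 + (1.161 − 1)/0.5047 + (4.130 − 1)/115.6 = 2.327
NF = 10 log₁₀(2.327) = 3.67 dB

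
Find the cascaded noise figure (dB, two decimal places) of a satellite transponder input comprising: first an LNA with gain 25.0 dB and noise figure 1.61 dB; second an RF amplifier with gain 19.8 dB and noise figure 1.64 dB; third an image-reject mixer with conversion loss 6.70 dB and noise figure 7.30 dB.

1.61 dB

Convert to linear (a loss of L dB is a gain of −L dB): F_i = 10^(NF_i/10), G_i = 10^(G_i,dB/10)
  Stage 1: F_1 = 10^(1.61/10) = 1.449, G_1 = 10^(25.0/10) = 316.2
  Stage 2: F_2 = 10^(1.64/10) = 1.459, G_2 = 10^(19.8/10) = 95.50
  Stage 3: F_3 = 10^(7.30/10) = 5.370, G_3 = 10^(−6.70/10) = 0.2138
Friis cascade:
  F = 1.449 + (1.459 − 1)/316.2 + (5.370 − 1)/3.020×10⁴ = 1.450
NF = 10 log₁₀(1.450) = 1.61 dB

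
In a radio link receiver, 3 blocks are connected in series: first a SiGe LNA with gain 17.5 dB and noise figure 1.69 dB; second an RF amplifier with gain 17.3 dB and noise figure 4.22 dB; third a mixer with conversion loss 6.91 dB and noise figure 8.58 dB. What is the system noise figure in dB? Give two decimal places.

1.78 dB

Convert to linear (a loss of L dB is a gain of −L dB): F_i = 10^(NF_i/10), G_i = 10^(G_i,dB/10)
  Stage 1: F_1 = 10^(1.69/10) = 1.476, G_1 = 10^(17.5/10) = 56.23
  Stage 2: F_2 = 10^(4.22/10) = 2.642, G_2 = 10^(17.3/10) = 53.70
  Stage 3: F_3 = 10^(8.58/10) = 7.211, G_3 = 10^(−6.91/10) = 0.2037
Friis cascade:
  F = 1.476 + (2.642 − 1)/56.23 + (7.211 − 1)/3020 = 1.507
NF = 10 log₁₀(1.507) = 1.78 dB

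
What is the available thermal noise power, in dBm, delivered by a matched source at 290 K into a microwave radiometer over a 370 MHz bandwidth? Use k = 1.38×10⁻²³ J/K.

−88.3 dBm

P_n = kTB = 1.38×10⁻²³ × 290 × 3.70×10⁸ = 1.48×10⁻¹² W
In dBm: 10 log₁₀(1.48×10⁻¹² / 10⁻³) = −88.3 dBm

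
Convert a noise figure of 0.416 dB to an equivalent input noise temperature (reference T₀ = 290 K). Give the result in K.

29.2 K

F = 10^(0.416/10) = 1.10053
T_e = (F − 1)·T₀ = (1.10053 − 1) × 290 = 29.2 K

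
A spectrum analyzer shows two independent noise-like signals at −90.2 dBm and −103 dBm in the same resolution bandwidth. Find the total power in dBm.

−90.0 dBm

Convert to linear, add, convert back:
P₁ = 9.55×10⁻¹³ W, P₂ = 5.01×10⁻¹⁴ W
P_tot = 1.01×10⁻¹² W → 10 log₁₀(P_tot / 10⁻³) = −90.0 dBm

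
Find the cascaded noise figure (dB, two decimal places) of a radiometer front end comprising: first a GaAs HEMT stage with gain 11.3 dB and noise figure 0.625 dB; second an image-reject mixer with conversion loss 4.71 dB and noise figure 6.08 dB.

1.40 dB

Convert to linear (a loss of L dB is a gain of −L dB): F_i = 10^(NF_i/10), G_i = 10^(G_i,dB/10)
  Stage 1: F_1 = 10^(0.625/10) = 1.155, G_1 = 10^(11.3/10) = 13.49
  Stage 2: F_2 = 10^(6.08/10) = 4.055, G_2 = 10^(−4.71/10) = 0.3381
Friis cascade:
  F = 1.155 + (4.055 − 1)/13.49 = 1.381
NF = 10 log₁₀(1.381) = 1.40 dB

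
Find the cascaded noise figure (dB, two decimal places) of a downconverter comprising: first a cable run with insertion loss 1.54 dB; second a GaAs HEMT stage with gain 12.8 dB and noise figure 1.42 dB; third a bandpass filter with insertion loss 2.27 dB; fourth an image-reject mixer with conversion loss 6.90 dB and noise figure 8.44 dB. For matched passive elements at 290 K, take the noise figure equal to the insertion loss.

4.45 dB

Convert to linear (a loss of L dB is a gain of −L dB): F_i = 10^(NF_i/10), G_i = 10^(G_i,dB/10)
  Stage 1: F_1 = 10^(1.54/10) = 1.426, G_1 = 10^(−1.54/10) = 0.7015
  Stage 2: F_2 = 10^(1.42/10) = 1.387, G_2 = 10^(12.8/10) = 19.05
  Stage 3: F_3 = 10^(2.27/10) = 1.687, G_3 = 10^(−2.27/10) = 0.5929
  Stage 4: F_4 = 10^(8.44/10) = 6.982, G_4 = 10^(−6.90/10) = 0.2042
Friis cascade:
  F = 1.426 + (1.387 − 1)/0.7015 + (1.687 − 1)/13.37 + (6.982 − 1)/7.925 = 2.783
NF = 10 log₁₀(2.783) = 4.45 dB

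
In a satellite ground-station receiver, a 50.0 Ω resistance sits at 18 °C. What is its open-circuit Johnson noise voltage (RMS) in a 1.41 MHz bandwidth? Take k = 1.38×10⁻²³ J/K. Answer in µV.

T = 18 °C + 273.15 = 291.15 K
V_n = √(4kTRB)
4kTRB = 4 × 1.38×10⁻²³ × 291.15 × 5.00×10¹ × 1.41×10⁶ = 1.13×10⁻¹² V²
V_n = √(1.13×10⁻¹²) = 1.06×10⁻⁶ V = 1.06 µV

1.06 µV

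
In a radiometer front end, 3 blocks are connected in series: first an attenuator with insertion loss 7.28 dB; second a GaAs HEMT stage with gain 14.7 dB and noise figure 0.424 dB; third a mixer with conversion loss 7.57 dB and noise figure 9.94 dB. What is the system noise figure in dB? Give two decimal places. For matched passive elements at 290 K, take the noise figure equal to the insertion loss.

Convert to linear (a loss of L dB is a gain of −L dB): F_i = 10^(NF_i/10), G_i = 10^(G_i,dB/10)
  Stage 1: F_1 = 10^(7.28/10) = 5.346, G_1 = 10^(−7.28/10) = 0.1871
  Stage 2: F_2 = 10^(0.424/10) = 1.103, G_2 = 10^(14.7/10) = 29.51
  Stage 3: F_3 = 10^(9.94/10) = 9.863, G_3 = 10^(−7.57/10) = 0.1750
Friis cascade:
  F = 5.346 + (1.103 − 1)/0.1871 + (9.863 − 1)/5.521 = 7.499
NF = 10 log₁₀(7.499) = 8.75 dB

8.75 dB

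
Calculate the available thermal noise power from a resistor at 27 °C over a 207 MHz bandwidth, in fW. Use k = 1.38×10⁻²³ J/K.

857 fW

T = 27 °C + 273.15 = 300.15 K
P_n = kTB = 1.38×10⁻²³ × 300.15 × 2.07×10⁸ = 8.57×10⁻¹³ W = 857 fW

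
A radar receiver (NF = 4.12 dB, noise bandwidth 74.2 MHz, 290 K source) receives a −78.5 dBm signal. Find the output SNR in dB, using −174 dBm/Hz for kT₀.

Noise floor: N = −174 + 10 log₁₀(B) + NF
10 log₁₀(7.42×10⁷) = 78.7 dB
N = −174 + 78.7 + 4.12 = −91.18 dBm
SNR = P_sig − N = −78.5 − (−91.18) = 12.68 dB → 12.7 dB

12.7 dB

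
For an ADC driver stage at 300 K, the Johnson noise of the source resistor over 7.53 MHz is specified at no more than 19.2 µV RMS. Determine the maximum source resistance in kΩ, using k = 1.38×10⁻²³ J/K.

Johnson–Nyquist: V_n = √(4kTRB) ⇒ R = V_n² / (4kTB)
4kTB = 4 × 1.38×10⁻²³ × 300 × 7.53×10⁶ = 1.25×10⁻¹³
R = (1.92×10⁻⁵)² / 1.25×10⁻¹³ = 2.96×10³ Ω = 2.96 kΩ

2.96 kΩ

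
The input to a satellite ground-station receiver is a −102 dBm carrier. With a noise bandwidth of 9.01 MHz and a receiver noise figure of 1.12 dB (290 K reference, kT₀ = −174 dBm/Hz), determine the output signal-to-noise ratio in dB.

1.3 dB

Noise floor: N = −174 + 10 log₁₀(B) + NF
10 log₁₀(9.01×10⁶) = 69.55 dB
N = −174 + 69.55 + 1.12 = −103.33 dBm
SNR = P_sig − N = −102 − (−103.33) = 1.33 dB → 1.3 dB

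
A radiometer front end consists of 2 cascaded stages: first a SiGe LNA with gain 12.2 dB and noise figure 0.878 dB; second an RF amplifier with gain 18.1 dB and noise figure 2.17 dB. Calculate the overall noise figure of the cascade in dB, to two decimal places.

Convert to linear (a loss of L dB is a gain of −L dB): F_i = 10^(NF_i/10), G_i = 10^(G_i,dB/10)
  Stage 1: F_1 = 10^(0.878/10) = 1.224, G_1 = 10^(12.2/10) = 16.60
  Stage 2: F_2 = 10^(2.17/10) = 1.648, G_2 = 10^(18.1/10) = 64.57
Friis cascade:
  F = 1.224 + (1.648 − 1)/16.60 = 1.263
NF = 10 log₁₀(1.263) = 1.01 dB

1.01 dB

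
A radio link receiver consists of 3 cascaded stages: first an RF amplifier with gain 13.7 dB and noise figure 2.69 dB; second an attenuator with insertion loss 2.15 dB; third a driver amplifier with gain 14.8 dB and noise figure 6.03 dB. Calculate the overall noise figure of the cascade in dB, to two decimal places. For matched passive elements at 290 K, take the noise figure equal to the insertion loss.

Convert to linear (a loss of L dB is a gain of −L dB): F_i = 10^(NF_i/10), G_i = 10^(G_i,dB/10)
  Stage 1: F_1 = 10^(2.69/10) = 1.858, G_1 = 10^(13.7/10) = 23.44
  Stage 2: F_2 = 10^(2.15/10) = 1.641, G_2 = 10^(−2.15/10) = 0.6095
  Stage 3: F_3 = 10^(6.03/10) = 4.009, G_3 = 10^(14.8/10) = 30.20
Friis cascade:
  F = 1.858 + (1.641 − 1)/23.44 + (4.009 − 1)/14.29 = 2.096
NF = 10 log₁₀(2.096) = 3.21 dB

3.21 dB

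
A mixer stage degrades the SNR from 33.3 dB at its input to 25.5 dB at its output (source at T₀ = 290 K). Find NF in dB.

NF (dB) = SNR_in(dB) − SNR_out(dB) when the source is at T₀
NF = 33.3 − 25.5 = 7.8 dB

7.8 dB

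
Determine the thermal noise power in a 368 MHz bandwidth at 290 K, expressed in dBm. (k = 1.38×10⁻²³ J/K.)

P_n = kTB = 1.38×10⁻²³ × 290 × 3.68×10⁸ = 1.47×10⁻¹² W
In dBm: 10 log₁₀(1.47×10⁻¹² / 10⁻³) = −88.3 dBm

−88.3 dBm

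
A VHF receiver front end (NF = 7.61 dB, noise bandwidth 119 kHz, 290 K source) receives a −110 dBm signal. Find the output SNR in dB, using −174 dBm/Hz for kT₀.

5.6 dB

Noise floor: N = −174 + 10 log₁₀(B) + NF
10 log₁₀(1.19×10⁵) = 50.76 dB
N = −174 + 50.76 + 7.61 = −115.63 dBm
SNR = P_sig − N = −110 − (−115.63) = 5.63 dB → 5.6 dB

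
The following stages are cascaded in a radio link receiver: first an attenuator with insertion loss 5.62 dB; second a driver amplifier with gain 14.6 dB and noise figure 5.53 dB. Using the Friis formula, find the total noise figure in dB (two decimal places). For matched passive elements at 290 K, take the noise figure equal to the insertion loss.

11.15 dB

Convert to linear (a loss of L dB is a gain of −L dB): F_i = 10^(NF_i/10), G_i = 10^(G_i,dB/10)
  Stage 1: F_1 = 10^(5.62/10) = 3.648, G_1 = 10^(−5.62/10) = 0.2742
  Stage 2: F_2 = 10^(5.53/10) = 3.573, G_2 = 10^(14.6/10) = 28.84
Friis cascade:
  F = 3.648 + (3.573 − 1)/0.2742 = 13.03
NF = 10 log₁₀(13.03) = 11.15 dB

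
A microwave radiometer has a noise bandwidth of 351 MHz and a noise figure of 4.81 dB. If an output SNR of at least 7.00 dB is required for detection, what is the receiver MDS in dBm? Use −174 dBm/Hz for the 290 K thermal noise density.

Sensitivity = −174 + 10 log₁₀(B) + NF + SNR_min
= −174 + 85.45 + 4.81 + 7.00
= −76.74 dBm → −76.7 dBm

−76.7 dBm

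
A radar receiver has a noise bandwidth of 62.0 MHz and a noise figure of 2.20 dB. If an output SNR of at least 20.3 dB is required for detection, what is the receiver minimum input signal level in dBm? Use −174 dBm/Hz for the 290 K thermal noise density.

−73.6 dBm

Sensitivity = −174 + 10 log₁₀(B) + NF + SNR_min
= −174 + 77.92 + 2.20 + 20.3
= −73.58 dBm → −73.6 dBm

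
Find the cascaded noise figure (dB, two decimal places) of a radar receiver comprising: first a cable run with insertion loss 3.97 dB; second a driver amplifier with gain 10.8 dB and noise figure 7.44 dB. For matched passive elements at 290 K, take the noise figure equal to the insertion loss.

11.41 dB

Convert to linear (a loss of L dB is a gain of −L dB): F_i = 10^(NF_i/10), G_i = 10^(G_i,dB/10)
  Stage 1: F_1 = 10^(3.97/10) = 2.495, G_1 = 10^(−3.97/10) = 0.4009
  Stage 2: F_2 = 10^(7.44/10) = 5.546, G_2 = 10^(10.8/10) = 12.02
Friis cascade:
  F = 2.495 + (5.546 − 1)/0.4009 = 13.84
NF = 10 log₁₀(13.84) = 11.41 dB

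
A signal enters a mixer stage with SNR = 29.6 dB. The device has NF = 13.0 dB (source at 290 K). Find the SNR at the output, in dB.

16.6 dB

By definition F = SNR_in/SNR_out, so in dB: SNR_out = SNR_in − NF
SNR_out = 29.6 − 13.0 = 16.6 dB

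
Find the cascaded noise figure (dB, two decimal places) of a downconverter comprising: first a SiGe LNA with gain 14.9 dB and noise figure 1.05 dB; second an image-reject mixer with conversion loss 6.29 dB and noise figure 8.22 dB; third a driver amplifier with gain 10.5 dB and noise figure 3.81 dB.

2.17 dB

Convert to linear (a loss of L dB is a gain of −L dB): F_i = 10^(NF_i/10), G_i = 10^(G_i,dB/10)
  Stage 1: F_1 = 10^(1.05/10) = 1.274, G_1 = 10^(14.9/10) = 30.90
  Stage 2: F_2 = 10^(8.22/10) = 6.637, G_2 = 10^(−6.29/10) = 0.2350
  Stage 3: F_3 = 10^(3.81/10) = 2.404, G_3 = 10^(10.5/10) = 11.22
Friis cascade:
  F = 1.274 + (6.637 − 1)/30.90 + (2.404 − 1)/7.261 = 1.649
NF = 10 log₁₀(1.649) = 2.17 dB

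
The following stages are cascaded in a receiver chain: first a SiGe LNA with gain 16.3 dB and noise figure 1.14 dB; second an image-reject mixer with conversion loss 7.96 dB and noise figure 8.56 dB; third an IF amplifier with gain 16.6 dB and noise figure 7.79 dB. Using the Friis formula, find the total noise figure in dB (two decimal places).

Convert to linear (a loss of L dB is a gain of −L dB): F_i = 10^(NF_i/10), G_i = 10^(G_i,dB/10)
  Stage 1: F_1 = 10^(1.14/10) = 1.300, G_1 = 10^(16.3/10) = 42.66
  Stage 2: F_2 = 10^(8.56/10) = 7.178, G_2 = 10^(−7.96/10) = 0.1600
  Stage 3: F_3 = 10^(7.79/10) = 6.012, G_3 = 10^(16.6/10) = 45.71
Friis cascade:
  F = 1.300 + (7.178 − 1)/42.66 + (6.012 − 1)/6.823 = 2.179
NF = 10 log₁₀(2.179) = 3.38 dB

3.38 dB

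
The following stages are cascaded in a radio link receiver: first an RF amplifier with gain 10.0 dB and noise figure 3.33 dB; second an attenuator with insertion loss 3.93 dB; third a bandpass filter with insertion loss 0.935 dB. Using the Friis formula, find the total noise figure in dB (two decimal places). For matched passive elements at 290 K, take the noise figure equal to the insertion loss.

Convert to linear (a loss of L dB is a gain of −L dB): F_i = 10^(NF_i/10), G_i = 10^(G_i,dB/10)
  Stage 1: F_1 = 10^(3.33/10) = 2.153, G_1 = 10^(10.0/10) = 10.00
  Stage 2: F_2 = 10^(3.93/10) = 2.472, G_2 = 10^(−3.93/10) = 0.4046
  Stage 3: F_3 = 10^(0.935/10) = 1.240, G_3 = 10^(−0.935/10) = 0.8063
Friis cascade:
  F = 2.153 + (2.472 − 1)/10.00 + (1.240 − 1)/4.046 = 2.359
NF = 10 log₁₀(2.359) = 3.73 dB

3.73 dB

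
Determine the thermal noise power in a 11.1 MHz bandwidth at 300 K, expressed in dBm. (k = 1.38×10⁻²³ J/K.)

−103.4 dBm

P_n = kTB = 1.38×10⁻²³ × 300 × 1.11×10⁷ = 4.60×10⁻¹⁴ W
In dBm: 10 log₁₀(4.60×10⁻¹⁴ / 10⁻³) = −103.4 dBm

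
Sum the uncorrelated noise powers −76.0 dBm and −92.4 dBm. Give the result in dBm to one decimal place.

−75.9 dBm

Convert to linear, add, convert back:
P₁ = 2.51×10⁻¹¹ W, P₂ = 5.75×10⁻¹³ W
P_tot = 2.57×10⁻¹¹ W → 10 log₁₀(P_tot / 10⁻³) = −75.9 dBm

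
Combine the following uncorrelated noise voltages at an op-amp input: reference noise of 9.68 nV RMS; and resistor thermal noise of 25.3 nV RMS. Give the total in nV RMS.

Uncorrelated sources add in power (mean-square): V_tot = √(ΣV_i²)
V_tot = √[(9.68×10⁻⁹)² + (2.53×10⁻⁸)²] = 2.71×10⁻⁸ V = 27.1 nV

27.1 nV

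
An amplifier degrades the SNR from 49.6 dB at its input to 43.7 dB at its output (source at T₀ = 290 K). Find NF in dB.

5.9 dB

NF (dB) = SNR_in(dB) − SNR_out(dB) when the source is at T₀
NF = 49.6 − 43.7 = 5.9 dB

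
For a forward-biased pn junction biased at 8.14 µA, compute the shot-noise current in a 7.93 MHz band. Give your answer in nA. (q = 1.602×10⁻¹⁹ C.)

4.55 nA

I_n = √(2qI·B)
2qI·B = 2 × 1.602×10⁻¹⁹ × 8.14×10⁻⁶ × 7.93×10⁶ = 2.07×10⁻¹⁷ A²
I_n = √(2.07×10⁻¹⁷) = 4.55×10⁻⁹ A = 4.55 nA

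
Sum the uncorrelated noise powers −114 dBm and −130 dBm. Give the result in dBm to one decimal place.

Convert to linear, add, convert back:
P₁ = 3.98×10⁻¹⁵ W, P₂ = 1.00×10⁻¹⁶ W
P_tot = 4.08×10⁻¹⁵ W → 10 log₁₀(P_tot / 10⁻³) = −113.9 dBm

−113.9 dBm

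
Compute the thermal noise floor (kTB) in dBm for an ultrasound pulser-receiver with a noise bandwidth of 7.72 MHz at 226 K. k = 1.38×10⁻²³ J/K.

−106.2 dBm

P_n = kTB = 1.38×10⁻²³ × 226 × 7.72×10⁶ = 2.41×10⁻¹⁴ W
In dBm: 10 log₁₀(2.41×10⁻¹⁴ / 10⁻³) = −106.2 dBm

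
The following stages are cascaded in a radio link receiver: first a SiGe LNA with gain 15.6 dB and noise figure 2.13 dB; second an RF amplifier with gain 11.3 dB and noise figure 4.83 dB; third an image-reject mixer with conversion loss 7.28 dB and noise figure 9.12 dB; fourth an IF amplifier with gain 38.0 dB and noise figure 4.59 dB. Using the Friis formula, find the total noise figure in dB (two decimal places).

2.37 dB

Convert to linear (a loss of L dB is a gain of −L dB): F_i = 10^(NF_i/10), G_i = 10^(G_i,dB/10)
  Stage 1: F_1 = 10^(2.13/10) = 1.633, G_1 = 10^(15.6/10) = 36.31
  Stage 2: F_2 = 10^(4.83/10) = 3.041, G_2 = 10^(11.3/10) = 13.49
  Stage 3: F_3 = 10^(9.12/10) = 8.166, G_3 = 10^(−7.28/10) = 0.1871
  Stage 4: F_4 = 10^(4.59/10) = 2.877, G_4 = 10^(38.0/10) = 6310
Friis cascade:
  F = 1.633 + (3.041 − 1)/36.31 + (8.166 − 1)/489.8 + (2.877 − 1)/91.62 = 1.724
NF = 10 log₁₀(1.724) = 2.37 dB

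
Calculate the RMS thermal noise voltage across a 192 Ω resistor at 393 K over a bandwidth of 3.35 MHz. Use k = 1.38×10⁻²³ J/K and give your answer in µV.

3.74 µV

V_n = √(4kTRB)
4kTRB = 4 × 1.38×10⁻²³ × 393 × 1.92×10² × 3.35×10⁶ = 1.40×10⁻¹¹ V²
V_n = √(1.40×10⁻¹¹) = 3.74×10⁻⁶ V = 3.74 µV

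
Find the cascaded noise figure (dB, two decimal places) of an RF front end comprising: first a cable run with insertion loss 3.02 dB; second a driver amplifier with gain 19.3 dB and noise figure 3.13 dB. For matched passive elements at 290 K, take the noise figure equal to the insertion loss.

Convert to linear (a loss of L dB is a gain of −L dB): F_i = 10^(NF_i/10), G_i = 10^(G_i,dB/10)
  Stage 1: F_1 = 10^(3.02/10) = 2.004, G_1 = 10^(−3.02/10) = 0.4989
  Stage 2: F_2 = 10^(3.13/10) = 2.056, G_2 = 10^(19.3/10) = 85.11
Friis cascade:
  F = 2.004 + (2.056 − 1)/0.4989 = 4.121
NF = 10 log₁₀(4.121) = 6.15 dB

6.15 dB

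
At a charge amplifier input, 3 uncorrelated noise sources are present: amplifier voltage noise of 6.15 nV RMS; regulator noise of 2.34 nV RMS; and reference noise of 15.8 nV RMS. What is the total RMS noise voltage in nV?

17.1 nV

Uncorrelated sources add in power (mean-square): V_tot = √(ΣV_i²)
V_tot = √[(6.15×10⁻⁹)² + (2.34×10⁻⁹)² + (1.58×10⁻⁸)²] = 1.71×10⁻⁸ V = 17.1 nV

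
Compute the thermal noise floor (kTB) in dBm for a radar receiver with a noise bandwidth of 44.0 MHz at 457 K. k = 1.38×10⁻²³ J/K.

−95.6 dBm

P_n = kTB = 1.38×10⁻²³ × 457 × 4.40×10⁷ = 2.77×10⁻¹³ W
In dBm: 10 log₁₀(2.77×10⁻¹³ / 10⁻³) = −95.6 dBm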